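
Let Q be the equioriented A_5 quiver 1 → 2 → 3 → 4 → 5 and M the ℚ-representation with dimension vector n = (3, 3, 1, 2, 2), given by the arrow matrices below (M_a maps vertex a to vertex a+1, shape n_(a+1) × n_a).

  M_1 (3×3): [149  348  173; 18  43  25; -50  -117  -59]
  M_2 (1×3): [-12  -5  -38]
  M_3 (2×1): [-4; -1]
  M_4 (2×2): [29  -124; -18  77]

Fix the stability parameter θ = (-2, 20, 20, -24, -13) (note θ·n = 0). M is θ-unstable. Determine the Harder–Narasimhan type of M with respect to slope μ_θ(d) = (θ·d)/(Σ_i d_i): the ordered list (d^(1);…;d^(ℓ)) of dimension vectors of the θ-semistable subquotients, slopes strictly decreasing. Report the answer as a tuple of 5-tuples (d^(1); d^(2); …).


Interval decomposition of M: I[1,1], I[1,2], I[1,5], I[2,2], I[4,5].
HN type (ℓ=5): μ^(1)=20; μ^(2)=3/4; μ^(3)=-2; μ^(4)=-13; μ^(5)=-24

((0, 2, 0, 0, 0); (0, 1, 1, 1, 1); (3, 0, 0, 0, 0); (0, 0, 0, 0, 1); (0, 0, 0, 1, 0))


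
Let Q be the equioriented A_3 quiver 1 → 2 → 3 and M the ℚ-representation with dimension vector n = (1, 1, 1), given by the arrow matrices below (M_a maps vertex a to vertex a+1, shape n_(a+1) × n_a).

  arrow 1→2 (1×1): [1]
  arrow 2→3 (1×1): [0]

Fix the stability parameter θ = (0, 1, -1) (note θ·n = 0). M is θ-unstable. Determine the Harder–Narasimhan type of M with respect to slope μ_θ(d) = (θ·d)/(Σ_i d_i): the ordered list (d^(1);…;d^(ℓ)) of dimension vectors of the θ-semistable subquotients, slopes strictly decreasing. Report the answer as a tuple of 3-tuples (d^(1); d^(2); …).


Barcode: M ≅ I[1,2], I[3,3]. HN layers by μ_θ (3 steps, strictly decreasing):
  μ^(1)=1; μ^(2)=0; μ^(3)=-1

((0, 1, 0); (1, 0, 0); (0, 0, 1))


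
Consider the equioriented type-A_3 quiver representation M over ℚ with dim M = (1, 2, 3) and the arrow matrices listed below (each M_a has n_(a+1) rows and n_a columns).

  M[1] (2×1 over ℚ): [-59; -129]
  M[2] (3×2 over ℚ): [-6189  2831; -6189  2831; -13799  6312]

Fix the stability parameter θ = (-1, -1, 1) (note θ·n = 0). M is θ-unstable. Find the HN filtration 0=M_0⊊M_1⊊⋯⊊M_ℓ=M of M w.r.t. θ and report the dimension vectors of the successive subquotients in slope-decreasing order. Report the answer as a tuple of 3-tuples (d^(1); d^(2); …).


Via rank(M_{q-1}∘⋯∘M_p): M ≅ I[1,3], I[2,3], I[3,3].
μ_θ-semistable layers: μ^(1)=1; μ^(2)=-1

((0, 0, 3); (1, 2, 0))


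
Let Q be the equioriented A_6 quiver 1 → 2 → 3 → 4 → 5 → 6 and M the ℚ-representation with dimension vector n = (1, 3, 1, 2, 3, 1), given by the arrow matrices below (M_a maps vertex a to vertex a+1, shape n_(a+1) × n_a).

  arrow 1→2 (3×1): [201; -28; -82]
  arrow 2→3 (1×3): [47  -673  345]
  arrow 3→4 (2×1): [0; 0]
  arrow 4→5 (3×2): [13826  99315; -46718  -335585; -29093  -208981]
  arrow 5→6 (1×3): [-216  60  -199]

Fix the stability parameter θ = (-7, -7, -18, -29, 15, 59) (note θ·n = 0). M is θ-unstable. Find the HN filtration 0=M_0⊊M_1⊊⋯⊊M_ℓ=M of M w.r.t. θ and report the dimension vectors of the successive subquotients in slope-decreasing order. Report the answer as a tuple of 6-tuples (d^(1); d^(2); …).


Barcode: M ≅ I[1,3], I[2,2]^2, I[4,5], I[4,6], I[5,5]. HN layers by μ_θ (5 steps, strictly decreasing):
  μ^(1)=59; μ^(2)=15; μ^(3)=-7; μ^(4)=-32/3; μ^(5)=-29

((0, 0, 0, 0, 0, 1); (0, 0, 0, 0, 3, 0); (0, 2, 0, 0, 0, 0); (1, 1, 1, 0, 0, 0); (0, 0, 0, 2, 0, 0))


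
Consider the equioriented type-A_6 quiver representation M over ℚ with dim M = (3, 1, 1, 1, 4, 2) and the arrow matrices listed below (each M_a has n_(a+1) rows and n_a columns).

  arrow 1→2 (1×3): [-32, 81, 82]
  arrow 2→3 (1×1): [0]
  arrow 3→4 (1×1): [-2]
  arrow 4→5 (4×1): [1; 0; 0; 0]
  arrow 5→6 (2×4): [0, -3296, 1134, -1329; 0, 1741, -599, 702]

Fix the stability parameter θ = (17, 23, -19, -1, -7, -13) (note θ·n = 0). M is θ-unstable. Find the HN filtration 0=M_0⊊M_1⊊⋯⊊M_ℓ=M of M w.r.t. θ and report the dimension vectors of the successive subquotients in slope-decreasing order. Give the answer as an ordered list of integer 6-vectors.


Via rank(M_{q-1}∘⋯∘M_p): M ≅ I[1,1]^2, I[1,2], I[3,5], I[5,5], I[5,6]^2.
μ_θ-semistable layers: μ^(1)=23; μ^(2)=17; μ^(3)=-4; μ^(4)=-7; μ^(5)=-10; μ^(6)=-19

((0, 1, 0, 0, 0, 0); (3, 0, 0, 0, 0, 0); (0, 0, 0, 1, 1, 0); (0, 0, 0, 0, 1, 0); (0, 0, 0, 0, 2, 2); (0, 0, 1, 0, 0, 0))


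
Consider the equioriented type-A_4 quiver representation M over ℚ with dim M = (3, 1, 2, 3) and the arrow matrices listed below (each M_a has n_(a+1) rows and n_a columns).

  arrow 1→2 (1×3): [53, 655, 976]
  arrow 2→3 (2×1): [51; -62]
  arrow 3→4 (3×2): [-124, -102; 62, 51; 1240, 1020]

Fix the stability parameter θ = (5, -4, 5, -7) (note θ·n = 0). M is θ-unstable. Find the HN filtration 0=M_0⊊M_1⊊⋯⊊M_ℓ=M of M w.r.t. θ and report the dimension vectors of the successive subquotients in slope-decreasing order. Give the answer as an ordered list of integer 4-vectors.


Via rank(M_{q-1}∘⋯∘M_p): M ≅ I[1,1]^2, I[1,3], I[3,4], I[4,4]^2.
μ_θ-semistable layers: μ^(1)=5; μ^(2)=1/2; μ^(3)=-1; μ^(4)=-7

((2, 0, 1, 0); (1, 1, 0, 0); (0, 0, 1, 1); (0, 0, 0, 2))


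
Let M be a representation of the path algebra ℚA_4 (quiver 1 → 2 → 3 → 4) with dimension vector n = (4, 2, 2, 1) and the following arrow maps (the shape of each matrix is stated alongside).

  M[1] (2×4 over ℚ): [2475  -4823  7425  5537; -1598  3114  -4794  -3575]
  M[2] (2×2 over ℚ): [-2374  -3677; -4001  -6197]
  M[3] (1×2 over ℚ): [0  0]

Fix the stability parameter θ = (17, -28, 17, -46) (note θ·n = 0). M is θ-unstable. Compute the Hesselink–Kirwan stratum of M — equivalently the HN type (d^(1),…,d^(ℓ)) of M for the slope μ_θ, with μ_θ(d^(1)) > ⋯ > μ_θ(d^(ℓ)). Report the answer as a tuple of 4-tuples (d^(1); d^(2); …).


Via rank(M_{q-1}∘⋯∘M_p): M ≅ I[1,1]^2, I[1,3]^2, I[4,4].
μ_θ-semistable layers: μ^(1)=17; μ^(2)=-11/2; μ^(3)=-46

((2, 0, 2, 0); (2, 2, 0, 0); (0, 0, 0, 1))


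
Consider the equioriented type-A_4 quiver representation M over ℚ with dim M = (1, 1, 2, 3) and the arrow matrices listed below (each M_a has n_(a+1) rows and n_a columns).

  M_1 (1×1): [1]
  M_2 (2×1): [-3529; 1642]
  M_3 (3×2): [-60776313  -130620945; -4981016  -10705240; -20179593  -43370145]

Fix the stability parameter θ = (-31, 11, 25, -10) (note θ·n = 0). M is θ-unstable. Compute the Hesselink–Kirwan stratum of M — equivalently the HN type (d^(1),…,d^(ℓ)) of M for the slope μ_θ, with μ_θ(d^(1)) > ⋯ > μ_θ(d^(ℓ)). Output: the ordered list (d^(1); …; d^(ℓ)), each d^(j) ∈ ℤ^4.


Via rank(M_{q-1}∘⋯∘M_p): M ≅ I[1,4], I[3,3], I[4,4]^2.
μ_θ-semistable layers: μ^(1)=25; μ^(2)=26/3; μ^(3)=-10; μ^(4)=-31

((0, 0, 1, 0); (0, 1, 1, 1); (0, 0, 0, 2); (1, 0, 0, 0))


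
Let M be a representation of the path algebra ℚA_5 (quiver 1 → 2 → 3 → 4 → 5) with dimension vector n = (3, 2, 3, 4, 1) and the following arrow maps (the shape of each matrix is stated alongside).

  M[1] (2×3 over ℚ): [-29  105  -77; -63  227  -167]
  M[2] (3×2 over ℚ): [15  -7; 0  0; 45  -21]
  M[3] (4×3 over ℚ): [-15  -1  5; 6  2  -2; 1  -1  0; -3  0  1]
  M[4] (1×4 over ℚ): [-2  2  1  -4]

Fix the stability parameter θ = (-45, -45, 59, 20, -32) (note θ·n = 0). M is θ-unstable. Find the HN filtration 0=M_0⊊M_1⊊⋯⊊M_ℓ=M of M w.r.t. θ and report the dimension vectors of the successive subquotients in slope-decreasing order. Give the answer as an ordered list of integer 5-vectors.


Via rank(M_{q-1}∘⋯∘M_p): M ≅ I[1,1], I[1,2], I[1,5], I[3,4]^2, I[4,4].
μ_θ-semistable layers: μ^(1)=79/2; μ^(2)=20; μ^(3)=47/3; μ^(4)=-45

((0, 0, 2, 2, 0); (0, 0, 0, 1, 0); (0, 0, 1, 1, 1); (3, 2, 0, 0, 0))


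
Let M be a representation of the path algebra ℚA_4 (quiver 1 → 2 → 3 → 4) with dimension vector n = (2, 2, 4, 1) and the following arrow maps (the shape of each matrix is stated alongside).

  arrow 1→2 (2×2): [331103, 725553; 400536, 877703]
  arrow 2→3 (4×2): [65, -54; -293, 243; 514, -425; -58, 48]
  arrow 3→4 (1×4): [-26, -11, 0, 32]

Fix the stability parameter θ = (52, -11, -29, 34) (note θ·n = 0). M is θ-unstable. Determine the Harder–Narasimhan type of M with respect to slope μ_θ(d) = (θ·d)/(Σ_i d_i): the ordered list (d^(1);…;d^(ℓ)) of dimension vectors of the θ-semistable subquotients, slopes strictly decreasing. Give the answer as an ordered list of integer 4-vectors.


Via rank(M_{q-1}∘⋯∘M_p): M ≅ I[1,3], I[1,4], I[3,3]^2.
μ_θ-semistable layers: μ^(1)=34; μ^(2)=4; μ^(3)=-29

((0, 0, 0, 1); (2, 2, 2, 0); (0, 0, 2, 0))


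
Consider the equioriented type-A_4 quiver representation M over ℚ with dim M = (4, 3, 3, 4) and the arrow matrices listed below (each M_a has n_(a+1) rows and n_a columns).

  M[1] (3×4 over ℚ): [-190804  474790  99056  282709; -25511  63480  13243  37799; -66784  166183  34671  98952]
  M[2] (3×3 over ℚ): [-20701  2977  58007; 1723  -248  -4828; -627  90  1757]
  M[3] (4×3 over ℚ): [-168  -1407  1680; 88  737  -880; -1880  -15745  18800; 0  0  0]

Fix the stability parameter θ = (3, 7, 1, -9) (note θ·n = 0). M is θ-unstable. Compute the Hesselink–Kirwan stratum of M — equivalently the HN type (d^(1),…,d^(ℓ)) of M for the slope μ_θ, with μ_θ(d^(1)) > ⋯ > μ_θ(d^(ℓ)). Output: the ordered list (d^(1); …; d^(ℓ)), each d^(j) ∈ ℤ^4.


Barcode: M ≅ I[1,1], I[1,3]^2, I[1,4], I[4,4]^3. HN layers by μ_θ (4 steps, strictly decreasing):
  μ^(1)=4; μ^(2)=3; μ^(3)=1/2; μ^(4)=-9

((0, 2, 2, 0); (3, 0, 0, 0); (1, 1, 1, 1); (0, 0, 0, 3))


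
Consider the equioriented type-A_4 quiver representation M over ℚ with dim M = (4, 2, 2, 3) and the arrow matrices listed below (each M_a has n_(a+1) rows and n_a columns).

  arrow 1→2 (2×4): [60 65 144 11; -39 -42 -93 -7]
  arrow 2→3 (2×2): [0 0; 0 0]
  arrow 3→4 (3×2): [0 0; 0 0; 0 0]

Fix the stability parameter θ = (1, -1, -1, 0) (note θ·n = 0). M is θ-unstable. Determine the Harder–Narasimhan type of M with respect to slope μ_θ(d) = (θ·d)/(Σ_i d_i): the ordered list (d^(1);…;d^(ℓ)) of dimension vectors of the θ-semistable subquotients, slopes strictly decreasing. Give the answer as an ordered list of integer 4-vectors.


Barcode: M ≅ I[1,1]^2, I[1,2]^2, I[3,3]^2, I[4,4]^3. HN layers by μ_θ (3 steps, strictly decreasing):
  μ^(1)=1; μ^(2)=0; μ^(3)=-1

((2, 0, 0, 0); (2, 2, 0, 3); (0, 0, 2, 0))


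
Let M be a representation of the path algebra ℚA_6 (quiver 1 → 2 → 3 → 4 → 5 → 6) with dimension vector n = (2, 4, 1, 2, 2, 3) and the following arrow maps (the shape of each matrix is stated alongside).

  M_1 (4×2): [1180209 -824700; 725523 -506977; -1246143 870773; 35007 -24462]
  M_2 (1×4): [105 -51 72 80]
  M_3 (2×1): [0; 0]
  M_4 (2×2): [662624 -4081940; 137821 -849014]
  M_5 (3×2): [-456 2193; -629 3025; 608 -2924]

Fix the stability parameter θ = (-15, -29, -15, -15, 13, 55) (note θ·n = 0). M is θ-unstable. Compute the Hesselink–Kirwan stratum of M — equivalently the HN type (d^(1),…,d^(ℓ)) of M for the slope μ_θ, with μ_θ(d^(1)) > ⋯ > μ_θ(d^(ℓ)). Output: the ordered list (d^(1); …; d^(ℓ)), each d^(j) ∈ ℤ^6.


Via rank(M_{q-1}∘⋯∘M_p): M ≅ I[1,2], I[1,3], I[2,2]^2, I[4,6]^2, I[6,6].
μ_θ-semistable layers: μ^(1)=55; μ^(2)=13; μ^(3)=-15; μ^(4)=-22; μ^(5)=-29

((0, 0, 0, 0, 0, 3); (0, 0, 0, 0, 2, 0); (0, 0, 1, 2, 0, 0); (2, 2, 0, 0, 0, 0); (0, 2, 0, 0, 0, 0))


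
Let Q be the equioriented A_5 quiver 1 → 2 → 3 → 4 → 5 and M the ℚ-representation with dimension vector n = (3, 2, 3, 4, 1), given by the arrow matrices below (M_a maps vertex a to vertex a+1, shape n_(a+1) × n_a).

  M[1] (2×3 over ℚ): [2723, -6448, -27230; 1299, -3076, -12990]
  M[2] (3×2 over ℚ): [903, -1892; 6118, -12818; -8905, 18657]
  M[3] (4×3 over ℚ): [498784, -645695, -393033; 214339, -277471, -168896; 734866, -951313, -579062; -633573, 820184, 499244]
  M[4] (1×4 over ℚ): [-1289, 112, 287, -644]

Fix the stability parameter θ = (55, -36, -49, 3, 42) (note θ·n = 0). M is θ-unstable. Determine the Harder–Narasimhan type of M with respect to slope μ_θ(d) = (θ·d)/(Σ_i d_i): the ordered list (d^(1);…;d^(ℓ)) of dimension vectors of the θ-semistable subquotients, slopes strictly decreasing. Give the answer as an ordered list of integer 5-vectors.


Barcode: M ≅ I[1,1], I[1,4], I[1,5], I[3,4], I[4,4]. HN layers by μ_θ (5 steps, strictly decreasing):
  μ^(1)=55; μ^(2)=42; μ^(3)=3; μ^(4)=-10; μ^(5)=-49

((1, 0, 0, 0, 0); (0, 0, 0, 0, 1); (0, 0, 0, 4, 0); (2, 2, 2, 0, 0); (0, 0, 1, 0, 0))


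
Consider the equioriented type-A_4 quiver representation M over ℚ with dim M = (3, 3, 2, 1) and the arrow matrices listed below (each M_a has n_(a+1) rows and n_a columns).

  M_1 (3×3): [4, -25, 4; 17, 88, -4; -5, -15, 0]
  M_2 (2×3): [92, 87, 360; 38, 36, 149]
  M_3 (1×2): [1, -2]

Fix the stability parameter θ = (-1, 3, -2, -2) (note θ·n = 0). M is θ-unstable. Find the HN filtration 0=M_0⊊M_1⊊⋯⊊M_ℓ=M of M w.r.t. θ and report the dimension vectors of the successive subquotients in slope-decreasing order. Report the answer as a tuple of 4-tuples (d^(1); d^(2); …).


Interval decomposition of M: I[1,1], I[1,3], I[1,4], I[2,2].
HN type (ℓ=4): μ^(1)=3; μ^(2)=1/2; μ^(3)=-1/3; μ^(4)=-1

((0, 1, 0, 0); (0, 1, 1, 0); (0, 1, 1, 1); (3, 0, 0, 0))


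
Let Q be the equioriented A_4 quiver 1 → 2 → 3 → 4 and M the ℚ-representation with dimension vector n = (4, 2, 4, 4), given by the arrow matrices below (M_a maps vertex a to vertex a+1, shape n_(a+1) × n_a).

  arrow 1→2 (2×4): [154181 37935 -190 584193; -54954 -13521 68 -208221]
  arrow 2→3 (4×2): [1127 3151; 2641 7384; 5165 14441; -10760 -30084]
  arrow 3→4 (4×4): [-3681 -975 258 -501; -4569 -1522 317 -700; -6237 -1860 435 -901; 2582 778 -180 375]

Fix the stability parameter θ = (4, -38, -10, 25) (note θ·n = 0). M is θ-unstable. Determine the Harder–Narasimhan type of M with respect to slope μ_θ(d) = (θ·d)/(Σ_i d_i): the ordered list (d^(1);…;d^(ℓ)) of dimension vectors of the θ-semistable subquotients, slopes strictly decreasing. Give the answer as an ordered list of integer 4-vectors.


Barcode: M ≅ I[1,1]^2, I[1,3], I[1,4], I[3,4]^2, I[4,4]. HN layers by μ_θ (4 steps, strictly decreasing):
  μ^(1)=25; μ^(2)=4; μ^(3)=-10; μ^(4)=-17

((0, 0, 0, 4); (2, 0, 0, 0); (0, 0, 4, 0); (2, 2, 0, 0))


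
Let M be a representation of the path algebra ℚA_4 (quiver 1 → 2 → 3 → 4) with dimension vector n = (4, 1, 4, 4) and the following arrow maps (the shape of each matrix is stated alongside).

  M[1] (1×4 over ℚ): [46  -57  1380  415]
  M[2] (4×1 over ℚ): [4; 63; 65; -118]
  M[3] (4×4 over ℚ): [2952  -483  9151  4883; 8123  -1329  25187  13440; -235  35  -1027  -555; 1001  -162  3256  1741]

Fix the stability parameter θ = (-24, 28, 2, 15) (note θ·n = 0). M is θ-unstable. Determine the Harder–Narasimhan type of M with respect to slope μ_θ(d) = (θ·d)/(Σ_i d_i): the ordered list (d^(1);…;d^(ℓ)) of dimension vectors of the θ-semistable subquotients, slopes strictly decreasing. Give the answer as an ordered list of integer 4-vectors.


Via rank(M_{q-1}∘⋯∘M_p): M ≅ I[1,1]^3, I[1,3], I[3,4]^3, I[4,4].
μ_θ-semistable layers: μ^(1)=15; μ^(2)=2; μ^(3)=-24

((0, 1, 1, 4); (0, 0, 3, 0); (4, 0, 0, 0))


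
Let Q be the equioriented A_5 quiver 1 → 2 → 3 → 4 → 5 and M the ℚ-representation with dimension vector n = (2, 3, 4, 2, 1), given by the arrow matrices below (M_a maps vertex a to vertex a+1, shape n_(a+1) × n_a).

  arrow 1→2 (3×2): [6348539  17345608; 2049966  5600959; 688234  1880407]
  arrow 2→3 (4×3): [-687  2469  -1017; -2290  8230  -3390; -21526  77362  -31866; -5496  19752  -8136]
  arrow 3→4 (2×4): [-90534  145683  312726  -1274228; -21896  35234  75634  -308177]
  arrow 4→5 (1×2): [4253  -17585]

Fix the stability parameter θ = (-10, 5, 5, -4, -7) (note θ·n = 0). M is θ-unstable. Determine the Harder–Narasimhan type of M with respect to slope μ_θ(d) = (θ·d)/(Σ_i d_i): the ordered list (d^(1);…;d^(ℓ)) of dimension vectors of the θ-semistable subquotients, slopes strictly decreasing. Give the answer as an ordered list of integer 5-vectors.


Via rank(M_{q-1}∘⋯∘M_p): M ≅ I[1,2], I[1,3], I[2,2], I[3,3], I[3,4], I[3,5].
μ_θ-semistable layers: μ^(1)=5; μ^(2)=1/2; μ^(3)=-2; μ^(4)=-10

((0, 3, 2, 0, 0); (0, 0, 1, 1, 0); (0, 0, 1, 1, 1); (2, 0, 0, 0, 0))


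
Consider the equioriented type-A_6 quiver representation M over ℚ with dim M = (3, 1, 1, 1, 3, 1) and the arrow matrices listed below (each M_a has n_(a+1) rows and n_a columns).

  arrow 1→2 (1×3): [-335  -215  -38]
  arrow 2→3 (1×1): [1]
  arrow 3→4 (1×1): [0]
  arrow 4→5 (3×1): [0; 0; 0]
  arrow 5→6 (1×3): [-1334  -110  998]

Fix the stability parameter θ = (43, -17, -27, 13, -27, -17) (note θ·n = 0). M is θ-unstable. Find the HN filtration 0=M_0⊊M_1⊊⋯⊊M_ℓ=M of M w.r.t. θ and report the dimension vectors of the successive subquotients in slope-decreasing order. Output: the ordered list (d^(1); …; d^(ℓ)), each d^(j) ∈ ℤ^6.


Via rank(M_{q-1}∘⋯∘M_p): M ≅ I[1,1]^2, I[1,3], I[4,4], I[5,5]^2, I[5,6].
μ_θ-semistable layers: μ^(1)=43; μ^(2)=13; μ^(3)=-1/3; μ^(4)=-17; μ^(5)=-27

((2, 0, 0, 0, 0, 0); (0, 0, 0, 1, 0, 0); (1, 1, 1, 0, 0, 0); (0, 0, 0, 0, 0, 1); (0, 0, 0, 0, 3, 0))


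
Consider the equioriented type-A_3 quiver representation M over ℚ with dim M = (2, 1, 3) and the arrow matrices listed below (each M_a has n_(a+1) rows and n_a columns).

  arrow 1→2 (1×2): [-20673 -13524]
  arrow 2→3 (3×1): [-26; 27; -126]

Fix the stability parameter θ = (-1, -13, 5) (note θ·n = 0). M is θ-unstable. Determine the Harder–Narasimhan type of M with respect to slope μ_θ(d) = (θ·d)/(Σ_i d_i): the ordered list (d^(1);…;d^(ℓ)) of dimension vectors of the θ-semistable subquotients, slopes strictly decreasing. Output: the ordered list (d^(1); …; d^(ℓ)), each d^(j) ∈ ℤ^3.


Barcode: M ≅ I[1,1], I[1,3], I[3,3]^2. HN layers by μ_θ (3 steps, strictly decreasing):
  μ^(1)=5; μ^(2)=-1; μ^(3)=-7

((0, 0, 3); (1, 0, 0); (1, 1, 0))


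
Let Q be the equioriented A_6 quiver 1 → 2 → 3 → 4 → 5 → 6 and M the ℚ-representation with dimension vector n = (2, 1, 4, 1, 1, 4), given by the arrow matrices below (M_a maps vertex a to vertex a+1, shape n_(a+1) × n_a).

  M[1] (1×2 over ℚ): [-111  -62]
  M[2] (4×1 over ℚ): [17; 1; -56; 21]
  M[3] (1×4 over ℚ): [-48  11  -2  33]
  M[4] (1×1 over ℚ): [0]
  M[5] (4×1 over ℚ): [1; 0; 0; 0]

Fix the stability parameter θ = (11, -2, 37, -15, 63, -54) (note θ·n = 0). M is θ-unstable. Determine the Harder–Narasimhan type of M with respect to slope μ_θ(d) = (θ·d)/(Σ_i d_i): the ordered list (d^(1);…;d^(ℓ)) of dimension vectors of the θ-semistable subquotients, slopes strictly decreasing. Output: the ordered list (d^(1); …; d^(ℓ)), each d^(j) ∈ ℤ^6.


Interval decomposition of M: I[1,1], I[1,3], I[3,3]^2, I[3,4], I[5,6], I[6,6]^3.
HN type (ℓ=4): μ^(1)=37; μ^(2)=11; μ^(3)=9/2; μ^(4)=-54

((0, 0, 3, 0, 0, 0); (1, 0, 1, 1, 0, 0); (1, 1, 0, 0, 1, 1); (0, 0, 0, 0, 0, 3))


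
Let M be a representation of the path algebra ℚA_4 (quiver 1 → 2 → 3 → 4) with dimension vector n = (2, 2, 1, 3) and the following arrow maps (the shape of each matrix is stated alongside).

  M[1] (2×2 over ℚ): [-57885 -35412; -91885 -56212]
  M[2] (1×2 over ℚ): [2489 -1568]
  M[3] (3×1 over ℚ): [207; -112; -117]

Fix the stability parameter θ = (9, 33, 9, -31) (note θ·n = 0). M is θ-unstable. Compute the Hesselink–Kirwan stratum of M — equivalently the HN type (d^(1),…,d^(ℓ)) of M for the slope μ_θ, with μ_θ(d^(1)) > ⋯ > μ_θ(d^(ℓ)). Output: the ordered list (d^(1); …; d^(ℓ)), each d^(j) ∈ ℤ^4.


Via rank(M_{q-1}∘⋯∘M_p): M ≅ I[1,1], I[1,4], I[2,2], I[4,4]^2.
μ_θ-semistable layers: μ^(1)=33; μ^(2)=9; μ^(3)=5; μ^(4)=-31

((0, 1, 0, 0); (1, 0, 0, 0); (1, 1, 1, 1); (0, 0, 0, 2))


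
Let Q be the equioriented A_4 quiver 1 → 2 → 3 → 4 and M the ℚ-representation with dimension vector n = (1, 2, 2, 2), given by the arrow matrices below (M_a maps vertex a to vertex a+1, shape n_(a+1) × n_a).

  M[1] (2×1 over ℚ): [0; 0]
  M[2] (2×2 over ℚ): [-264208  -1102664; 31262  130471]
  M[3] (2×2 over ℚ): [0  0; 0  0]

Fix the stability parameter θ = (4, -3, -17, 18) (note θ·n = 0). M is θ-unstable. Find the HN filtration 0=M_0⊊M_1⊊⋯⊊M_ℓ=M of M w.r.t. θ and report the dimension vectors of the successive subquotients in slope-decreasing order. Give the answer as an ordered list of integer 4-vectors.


Via rank(M_{q-1}∘⋯∘M_p): M ≅ I[1,1], I[2,2], I[2,3], I[3,3], I[4,4]^2.
μ_θ-semistable layers: μ^(1)=18; μ^(2)=4; μ^(3)=-3; μ^(4)=-10; μ^(5)=-17

((0, 0, 0, 2); (1, 0, 0, 0); (0, 1, 0, 0); (0, 1, 1, 0); (0, 0, 1, 0))


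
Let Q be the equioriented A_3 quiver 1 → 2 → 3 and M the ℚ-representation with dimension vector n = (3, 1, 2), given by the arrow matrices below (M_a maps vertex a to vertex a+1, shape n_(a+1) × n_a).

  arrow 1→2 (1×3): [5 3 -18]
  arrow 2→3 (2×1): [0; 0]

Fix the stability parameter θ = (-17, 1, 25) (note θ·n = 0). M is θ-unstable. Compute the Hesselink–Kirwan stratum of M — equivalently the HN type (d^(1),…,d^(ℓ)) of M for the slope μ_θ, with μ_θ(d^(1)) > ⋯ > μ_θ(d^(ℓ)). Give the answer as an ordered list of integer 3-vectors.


Via rank(M_{q-1}∘⋯∘M_p): M ≅ I[1,1]^2, I[1,2], I[3,3]^2.
μ_θ-semistable layers: μ^(1)=25; μ^(2)=1; μ^(3)=-17

((0, 0, 2); (0, 1, 0); (3, 0, 0))


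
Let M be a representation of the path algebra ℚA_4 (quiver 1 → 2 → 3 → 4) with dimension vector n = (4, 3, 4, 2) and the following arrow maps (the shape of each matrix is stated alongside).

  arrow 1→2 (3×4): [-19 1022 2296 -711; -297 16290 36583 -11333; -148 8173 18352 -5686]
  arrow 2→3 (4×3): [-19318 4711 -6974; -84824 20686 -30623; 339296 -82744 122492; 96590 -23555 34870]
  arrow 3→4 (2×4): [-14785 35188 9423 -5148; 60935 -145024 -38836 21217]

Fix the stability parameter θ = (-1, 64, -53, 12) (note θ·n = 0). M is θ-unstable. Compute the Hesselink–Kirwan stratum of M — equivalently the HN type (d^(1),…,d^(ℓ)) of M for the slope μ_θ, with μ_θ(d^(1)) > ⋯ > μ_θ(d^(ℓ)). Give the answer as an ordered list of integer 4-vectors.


Interval decomposition of M: I[1,1], I[1,2], I[1,3], I[1,4], I[3,3], I[3,4].
HN type (ℓ=5): μ^(1)=64; μ^(2)=12; μ^(3)=11/2; μ^(4)=-1; μ^(5)=-53

((0, 1, 0, 0); (0, 0, 0, 2); (0, 2, 2, 0); (4, 0, 0, 0); (0, 0, 2, 0))


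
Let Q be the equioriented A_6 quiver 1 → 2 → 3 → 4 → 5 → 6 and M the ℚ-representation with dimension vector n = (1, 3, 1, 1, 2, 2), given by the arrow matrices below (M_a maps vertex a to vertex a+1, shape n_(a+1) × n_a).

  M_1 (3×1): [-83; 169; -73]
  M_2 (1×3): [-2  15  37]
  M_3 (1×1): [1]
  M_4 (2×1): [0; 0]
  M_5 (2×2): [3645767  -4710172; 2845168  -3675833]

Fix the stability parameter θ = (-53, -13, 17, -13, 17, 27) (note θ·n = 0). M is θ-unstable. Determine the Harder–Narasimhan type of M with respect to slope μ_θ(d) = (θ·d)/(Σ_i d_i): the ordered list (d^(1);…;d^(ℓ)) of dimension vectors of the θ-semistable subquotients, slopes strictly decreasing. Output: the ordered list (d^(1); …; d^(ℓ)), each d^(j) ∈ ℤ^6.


Barcode: M ≅ I[1,2], I[2,2], I[2,4], I[5,6]^2. HN layers by μ_θ (5 steps, strictly decreasing):
  μ^(1)=27; μ^(2)=17; μ^(3)=2; μ^(4)=-13; μ^(5)=-53

((0, 0, 0, 0, 0, 2); (0, 0, 0, 0, 2, 0); (0, 0, 1, 1, 0, 0); (0, 3, 0, 0, 0, 0); (1, 0, 0, 0, 0, 0))


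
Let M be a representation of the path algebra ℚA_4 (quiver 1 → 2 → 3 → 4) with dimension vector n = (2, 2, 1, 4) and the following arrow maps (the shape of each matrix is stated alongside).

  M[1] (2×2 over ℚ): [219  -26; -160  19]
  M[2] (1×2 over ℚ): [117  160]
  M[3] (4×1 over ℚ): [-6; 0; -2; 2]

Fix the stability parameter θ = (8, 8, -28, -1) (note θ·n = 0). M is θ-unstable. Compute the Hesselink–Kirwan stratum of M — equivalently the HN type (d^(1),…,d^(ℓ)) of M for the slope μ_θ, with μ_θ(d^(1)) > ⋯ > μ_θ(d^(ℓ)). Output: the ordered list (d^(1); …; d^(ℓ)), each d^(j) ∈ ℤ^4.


Interval decomposition of M: I[1,2], I[1,4], I[4,4]^3.
HN type (ℓ=3): μ^(1)=8; μ^(2)=-1; μ^(3)=-4

((1, 1, 0, 0); (0, 0, 0, 4); (1, 1, 1, 0))


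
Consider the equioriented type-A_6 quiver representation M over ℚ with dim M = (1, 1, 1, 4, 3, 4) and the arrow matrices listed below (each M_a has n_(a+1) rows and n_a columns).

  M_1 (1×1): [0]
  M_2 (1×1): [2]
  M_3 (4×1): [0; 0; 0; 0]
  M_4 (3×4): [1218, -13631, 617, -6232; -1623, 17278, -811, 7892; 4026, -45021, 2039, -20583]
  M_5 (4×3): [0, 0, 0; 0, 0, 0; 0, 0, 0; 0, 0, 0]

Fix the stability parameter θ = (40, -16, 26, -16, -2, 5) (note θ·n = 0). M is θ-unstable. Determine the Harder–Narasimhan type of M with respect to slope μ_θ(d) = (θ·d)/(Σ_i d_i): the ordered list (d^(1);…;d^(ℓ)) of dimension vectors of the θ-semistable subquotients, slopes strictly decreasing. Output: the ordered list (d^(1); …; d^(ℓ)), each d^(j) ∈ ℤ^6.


Interval decomposition of M: I[1,1], I[2,3], I[4,4], I[4,5]^3, I[6,6]^4.
HN type (ℓ=5): μ^(1)=40; μ^(2)=26; μ^(3)=5; μ^(4)=-2; μ^(5)=-16

((1, 0, 0, 0, 0, 0); (0, 0, 1, 0, 0, 0); (0, 0, 0, 0, 0, 4); (0, 0, 0, 0, 3, 0); (0, 1, 0, 4, 0, 0))


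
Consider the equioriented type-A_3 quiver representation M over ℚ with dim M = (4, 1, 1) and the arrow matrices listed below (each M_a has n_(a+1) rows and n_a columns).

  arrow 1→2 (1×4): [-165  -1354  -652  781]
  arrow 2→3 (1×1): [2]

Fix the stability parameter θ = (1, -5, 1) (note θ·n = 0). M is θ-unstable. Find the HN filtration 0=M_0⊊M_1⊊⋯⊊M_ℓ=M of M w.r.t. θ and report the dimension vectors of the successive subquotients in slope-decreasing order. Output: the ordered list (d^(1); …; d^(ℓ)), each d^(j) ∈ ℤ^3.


Via rank(M_{q-1}∘⋯∘M_p): M ≅ I[1,1]^3, I[1,3].
μ_θ-semistable layers: μ^(1)=1; μ^(2)=-2

((3, 0, 1); (1, 1, 0))


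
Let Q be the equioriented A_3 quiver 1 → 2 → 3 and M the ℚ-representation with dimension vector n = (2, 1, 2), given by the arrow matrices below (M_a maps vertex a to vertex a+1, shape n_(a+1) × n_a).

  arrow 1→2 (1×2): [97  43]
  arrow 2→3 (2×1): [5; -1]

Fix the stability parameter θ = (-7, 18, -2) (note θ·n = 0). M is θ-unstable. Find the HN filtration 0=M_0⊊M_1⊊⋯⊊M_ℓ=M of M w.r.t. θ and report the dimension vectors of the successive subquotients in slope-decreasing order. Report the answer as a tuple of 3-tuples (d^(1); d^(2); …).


Interval decomposition of M: I[1,1], I[1,3], I[3,3].
HN type (ℓ=3): μ^(1)=8; μ^(2)=-2; μ^(3)=-7

((0, 1, 1); (0, 0, 1); (2, 0, 0))


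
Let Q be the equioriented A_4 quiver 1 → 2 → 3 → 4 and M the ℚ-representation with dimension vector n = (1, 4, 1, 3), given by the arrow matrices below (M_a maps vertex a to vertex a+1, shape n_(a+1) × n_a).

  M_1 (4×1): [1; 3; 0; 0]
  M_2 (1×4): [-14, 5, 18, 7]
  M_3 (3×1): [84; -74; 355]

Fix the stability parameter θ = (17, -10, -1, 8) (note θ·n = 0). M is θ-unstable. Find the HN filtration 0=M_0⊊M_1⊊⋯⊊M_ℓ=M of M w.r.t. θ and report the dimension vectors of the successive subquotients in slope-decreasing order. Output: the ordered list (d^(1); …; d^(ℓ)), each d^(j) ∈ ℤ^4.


Barcode: M ≅ I[1,4], I[2,2]^3, I[4,4]^2. HN layers by μ_θ (3 steps, strictly decreasing):
  μ^(1)=8; μ^(2)=2; μ^(3)=-10

((0, 0, 0, 3); (1, 1, 1, 0); (0, 3, 0, 0))


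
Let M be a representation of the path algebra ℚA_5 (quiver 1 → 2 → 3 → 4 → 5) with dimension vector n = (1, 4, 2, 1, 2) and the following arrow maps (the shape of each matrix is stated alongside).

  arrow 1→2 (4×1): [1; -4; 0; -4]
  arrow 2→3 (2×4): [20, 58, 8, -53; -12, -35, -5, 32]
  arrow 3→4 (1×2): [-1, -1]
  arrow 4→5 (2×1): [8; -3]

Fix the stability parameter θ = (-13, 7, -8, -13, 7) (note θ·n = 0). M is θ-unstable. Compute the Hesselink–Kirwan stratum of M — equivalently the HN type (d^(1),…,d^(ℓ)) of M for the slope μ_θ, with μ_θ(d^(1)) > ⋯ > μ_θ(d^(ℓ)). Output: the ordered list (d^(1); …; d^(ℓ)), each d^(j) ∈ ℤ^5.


Via rank(M_{q-1}∘⋯∘M_p): M ≅ I[1,2], I[2,2], I[2,3], I[2,5], I[5,5].
μ_θ-semistable layers: μ^(1)=7; μ^(2)=-1/2; μ^(3)=-14/3; μ^(4)=-13

((0, 2, 0, 0, 2); (0, 1, 1, 0, 0); (0, 1, 1, 1, 0); (1, 0, 0, 0, 0))


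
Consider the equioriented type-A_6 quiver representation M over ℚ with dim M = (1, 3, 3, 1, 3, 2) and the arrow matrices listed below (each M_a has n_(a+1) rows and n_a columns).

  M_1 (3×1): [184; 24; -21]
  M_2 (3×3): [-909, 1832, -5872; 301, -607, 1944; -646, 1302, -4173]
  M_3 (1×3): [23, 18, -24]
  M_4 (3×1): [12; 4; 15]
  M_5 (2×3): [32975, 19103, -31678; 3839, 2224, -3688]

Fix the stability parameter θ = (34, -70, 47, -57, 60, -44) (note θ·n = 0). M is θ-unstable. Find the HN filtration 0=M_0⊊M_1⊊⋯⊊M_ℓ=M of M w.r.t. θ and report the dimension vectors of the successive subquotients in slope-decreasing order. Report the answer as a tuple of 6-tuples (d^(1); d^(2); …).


Interval decomposition of M: I[1,3], I[2,3], I[2,6], I[5,5], I[5,6].
HN type (ℓ=6): μ^(1)=60; μ^(2)=47; μ^(3)=8; μ^(4)=-5; μ^(5)=-18; μ^(6)=-70

((0, 0, 0, 0, 1, 0); (0, 0, 2, 0, 0, 0); (0, 0, 0, 0, 2, 2); (0, 0, 1, 1, 0, 0); (1, 1, 0, 0, 0, 0); (0, 2, 0, 0, 0, 0))


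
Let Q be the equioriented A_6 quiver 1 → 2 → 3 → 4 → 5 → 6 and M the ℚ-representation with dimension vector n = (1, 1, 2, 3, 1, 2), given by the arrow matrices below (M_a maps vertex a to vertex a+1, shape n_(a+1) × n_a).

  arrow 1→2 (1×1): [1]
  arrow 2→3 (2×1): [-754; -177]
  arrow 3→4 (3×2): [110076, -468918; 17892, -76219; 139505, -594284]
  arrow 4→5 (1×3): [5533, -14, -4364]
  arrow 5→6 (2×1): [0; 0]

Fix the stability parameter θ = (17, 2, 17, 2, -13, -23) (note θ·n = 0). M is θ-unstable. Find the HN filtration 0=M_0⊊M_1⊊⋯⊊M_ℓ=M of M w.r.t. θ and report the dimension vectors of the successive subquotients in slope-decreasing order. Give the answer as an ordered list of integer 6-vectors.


Barcode: M ≅ I[1,5], I[3,4], I[4,4], I[6,6]^2. HN layers by μ_θ (4 steps, strictly decreasing):
  μ^(1)=19/2; μ^(2)=5; μ^(3)=2; μ^(4)=-23

((0, 0, 1, 1, 0, 0); (1, 1, 1, 1, 1, 0); (0, 0, 0, 1, 0, 0); (0, 0, 0, 0, 0, 2))


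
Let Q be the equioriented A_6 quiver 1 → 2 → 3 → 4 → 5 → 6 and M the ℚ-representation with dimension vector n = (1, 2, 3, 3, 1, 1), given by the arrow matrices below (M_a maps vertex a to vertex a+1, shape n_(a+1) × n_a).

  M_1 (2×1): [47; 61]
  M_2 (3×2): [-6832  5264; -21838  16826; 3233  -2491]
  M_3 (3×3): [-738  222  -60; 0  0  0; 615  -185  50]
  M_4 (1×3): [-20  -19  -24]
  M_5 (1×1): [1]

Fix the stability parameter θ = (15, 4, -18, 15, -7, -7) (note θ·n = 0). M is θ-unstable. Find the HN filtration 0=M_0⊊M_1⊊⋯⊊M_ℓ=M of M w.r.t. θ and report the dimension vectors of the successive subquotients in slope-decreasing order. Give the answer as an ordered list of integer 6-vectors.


Barcode: M ≅ I[1,2], I[2,3], I[3,3], I[3,4], I[4,4], I[4,6]. HN layers by μ_θ (5 steps, strictly decreasing):
  μ^(1)=15; μ^(2)=19/2; μ^(3)=1/3; μ^(4)=-7; μ^(5)=-18

((0, 0, 0, 2, 0, 0); (1, 1, 0, 0, 0, 0); (0, 0, 0, 1, 1, 1); (0, 1, 1, 0, 0, 0); (0, 0, 2, 0, 0, 0))


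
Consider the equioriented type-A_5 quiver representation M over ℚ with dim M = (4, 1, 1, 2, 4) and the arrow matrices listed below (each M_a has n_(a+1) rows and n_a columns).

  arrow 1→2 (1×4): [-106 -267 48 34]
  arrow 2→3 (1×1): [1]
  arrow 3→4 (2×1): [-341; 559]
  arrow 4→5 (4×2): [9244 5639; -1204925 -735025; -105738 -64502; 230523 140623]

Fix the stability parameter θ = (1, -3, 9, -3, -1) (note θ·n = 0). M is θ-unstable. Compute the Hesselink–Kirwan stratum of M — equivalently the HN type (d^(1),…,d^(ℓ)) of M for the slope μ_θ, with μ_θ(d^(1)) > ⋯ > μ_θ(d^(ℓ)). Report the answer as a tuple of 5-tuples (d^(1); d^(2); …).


Via rank(M_{q-1}∘⋯∘M_p): M ≅ I[1,1]^3, I[1,5], I[4,5], I[5,5]^2.
μ_θ-semistable layers: μ^(1)=5/3; μ^(2)=1; μ^(3)=-1; μ^(4)=-3

((0, 0, 1, 1, 1); (3, 0, 0, 0, 0); (1, 1, 0, 0, 3); (0, 0, 0, 1, 0))


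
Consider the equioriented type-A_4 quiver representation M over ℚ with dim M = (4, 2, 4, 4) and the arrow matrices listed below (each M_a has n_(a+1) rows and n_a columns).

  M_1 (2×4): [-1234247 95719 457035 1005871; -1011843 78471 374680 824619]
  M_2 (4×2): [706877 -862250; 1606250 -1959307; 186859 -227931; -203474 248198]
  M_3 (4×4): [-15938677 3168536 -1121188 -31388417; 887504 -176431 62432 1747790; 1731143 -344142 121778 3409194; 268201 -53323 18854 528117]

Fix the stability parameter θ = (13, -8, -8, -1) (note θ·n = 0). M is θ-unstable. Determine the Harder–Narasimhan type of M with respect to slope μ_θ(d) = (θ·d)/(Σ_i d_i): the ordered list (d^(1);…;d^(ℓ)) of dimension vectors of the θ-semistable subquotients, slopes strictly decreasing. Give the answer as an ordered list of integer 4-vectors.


Barcode: M ≅ I[1,1]^2, I[1,4]^2, I[3,4]^2. HN layers by μ_θ (3 steps, strictly decreasing):
  μ^(1)=13; μ^(2)=-1; μ^(3)=-8

((2, 0, 0, 0); (2, 2, 2, 4); (0, 0, 2, 0))


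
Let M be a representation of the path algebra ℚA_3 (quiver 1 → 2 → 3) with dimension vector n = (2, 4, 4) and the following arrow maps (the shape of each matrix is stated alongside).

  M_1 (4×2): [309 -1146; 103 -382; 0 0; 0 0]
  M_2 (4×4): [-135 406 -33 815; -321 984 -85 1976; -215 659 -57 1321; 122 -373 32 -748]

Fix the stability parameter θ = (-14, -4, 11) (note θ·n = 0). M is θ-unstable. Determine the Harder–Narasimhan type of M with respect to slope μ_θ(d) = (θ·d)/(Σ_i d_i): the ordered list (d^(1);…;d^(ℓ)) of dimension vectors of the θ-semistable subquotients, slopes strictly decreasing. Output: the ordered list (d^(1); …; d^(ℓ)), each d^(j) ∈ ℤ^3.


Interval decomposition of M: I[1,1], I[1,3], I[2,3]^3.
HN type (ℓ=3): μ^(1)=11; μ^(2)=-4; μ^(3)=-14

((0, 0, 4); (0, 4, 0); (2, 0, 0))


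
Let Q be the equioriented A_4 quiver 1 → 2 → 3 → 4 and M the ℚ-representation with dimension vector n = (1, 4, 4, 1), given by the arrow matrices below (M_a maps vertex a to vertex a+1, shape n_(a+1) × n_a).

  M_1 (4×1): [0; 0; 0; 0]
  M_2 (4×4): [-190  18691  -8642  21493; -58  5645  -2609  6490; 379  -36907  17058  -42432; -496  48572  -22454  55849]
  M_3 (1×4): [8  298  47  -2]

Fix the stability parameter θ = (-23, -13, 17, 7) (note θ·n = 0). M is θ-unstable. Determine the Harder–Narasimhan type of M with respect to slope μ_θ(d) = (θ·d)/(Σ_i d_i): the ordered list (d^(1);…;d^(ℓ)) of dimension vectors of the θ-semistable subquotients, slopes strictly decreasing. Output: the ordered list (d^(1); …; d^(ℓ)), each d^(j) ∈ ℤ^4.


Via rank(M_{q-1}∘⋯∘M_p): M ≅ I[1,1], I[2,3]^3, I[2,4].
μ_θ-semistable layers: μ^(1)=17; μ^(2)=12; μ^(3)=-13; μ^(4)=-23

((0, 0, 3, 0); (0, 0, 1, 1); (0, 4, 0, 0); (1, 0, 0, 0))


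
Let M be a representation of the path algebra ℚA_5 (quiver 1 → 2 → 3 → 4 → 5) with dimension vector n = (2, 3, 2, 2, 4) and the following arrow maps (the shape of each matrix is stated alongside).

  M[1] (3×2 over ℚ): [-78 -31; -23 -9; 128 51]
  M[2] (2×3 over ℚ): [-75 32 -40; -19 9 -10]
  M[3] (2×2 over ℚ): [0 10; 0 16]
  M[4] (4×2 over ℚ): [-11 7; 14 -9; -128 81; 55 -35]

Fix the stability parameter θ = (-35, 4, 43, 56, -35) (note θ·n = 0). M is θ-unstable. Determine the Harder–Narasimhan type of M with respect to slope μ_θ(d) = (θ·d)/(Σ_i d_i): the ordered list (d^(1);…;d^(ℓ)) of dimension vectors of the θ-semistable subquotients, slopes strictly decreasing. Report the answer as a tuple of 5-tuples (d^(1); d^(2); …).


Via rank(M_{q-1}∘⋯∘M_p): M ≅ I[1,3], I[1,5], I[2,2], I[4,5], I[5,5]^2.
μ_θ-semistable layers: μ^(1)=43; μ^(2)=64/3; μ^(3)=21/2; μ^(4)=4; μ^(5)=-35

((0, 0, 1, 0, 0); (0, 0, 1, 1, 1); (0, 0, 0, 1, 1); (0, 3, 0, 0, 0); (2, 0, 0, 0, 2))


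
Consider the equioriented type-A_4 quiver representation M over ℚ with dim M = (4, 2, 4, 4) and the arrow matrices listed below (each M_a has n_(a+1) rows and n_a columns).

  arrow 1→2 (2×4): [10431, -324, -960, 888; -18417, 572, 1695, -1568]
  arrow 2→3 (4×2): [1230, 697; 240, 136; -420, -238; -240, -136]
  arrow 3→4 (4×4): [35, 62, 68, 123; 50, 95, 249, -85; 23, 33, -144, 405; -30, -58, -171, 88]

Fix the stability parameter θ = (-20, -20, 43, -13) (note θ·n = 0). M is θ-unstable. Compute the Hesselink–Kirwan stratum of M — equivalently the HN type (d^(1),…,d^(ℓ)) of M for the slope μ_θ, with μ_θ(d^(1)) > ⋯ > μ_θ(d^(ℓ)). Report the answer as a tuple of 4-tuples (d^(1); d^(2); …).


Via rank(M_{q-1}∘⋯∘M_p): M ≅ I[1,1]^2, I[1,2], I[1,4], I[3,4]^3.
μ_θ-semistable layers: μ^(1)=15; μ^(2)=-20

((0, 0, 4, 4); (4, 2, 0, 0))


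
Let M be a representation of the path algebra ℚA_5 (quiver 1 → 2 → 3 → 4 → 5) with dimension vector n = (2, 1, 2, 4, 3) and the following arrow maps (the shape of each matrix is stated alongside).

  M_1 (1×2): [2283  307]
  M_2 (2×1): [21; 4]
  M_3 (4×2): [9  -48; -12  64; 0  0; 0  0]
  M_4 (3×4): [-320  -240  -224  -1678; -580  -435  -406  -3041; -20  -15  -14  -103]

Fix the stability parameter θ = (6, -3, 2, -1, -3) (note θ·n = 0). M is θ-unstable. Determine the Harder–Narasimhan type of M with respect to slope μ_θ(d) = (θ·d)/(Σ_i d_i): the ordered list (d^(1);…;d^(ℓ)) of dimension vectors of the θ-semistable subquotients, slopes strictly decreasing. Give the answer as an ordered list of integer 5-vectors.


Interval decomposition of M: I[1,1], I[1,4], I[3,3], I[4,4], I[4,5]^2, I[5,5].
HN type (ℓ=6): μ^(1)=6; μ^(2)=2; μ^(3)=1; μ^(4)=-1; μ^(5)=-2; μ^(6)=-3

((1, 0, 0, 0, 0); (0, 0, 1, 0, 0); (1, 1, 1, 1, 0); (0, 0, 0, 1, 0); (0, 0, 0, 2, 2); (0, 0, 0, 0, 1))


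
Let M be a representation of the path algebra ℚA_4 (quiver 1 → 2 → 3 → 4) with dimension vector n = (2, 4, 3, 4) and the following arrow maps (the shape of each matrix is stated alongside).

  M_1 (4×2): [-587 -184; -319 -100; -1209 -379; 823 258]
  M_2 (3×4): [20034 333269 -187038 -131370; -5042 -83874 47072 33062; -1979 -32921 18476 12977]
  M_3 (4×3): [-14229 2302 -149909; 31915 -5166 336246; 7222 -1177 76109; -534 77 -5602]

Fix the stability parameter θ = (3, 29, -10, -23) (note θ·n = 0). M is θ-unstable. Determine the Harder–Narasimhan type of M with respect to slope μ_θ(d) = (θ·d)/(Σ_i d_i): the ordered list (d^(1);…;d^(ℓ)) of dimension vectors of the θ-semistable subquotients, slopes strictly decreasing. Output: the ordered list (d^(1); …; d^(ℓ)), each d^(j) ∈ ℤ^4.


Interval decomposition of M: I[1,2], I[1,4], I[2,2], I[2,4], I[3,4], I[4,4].
HN type (ℓ=6): μ^(1)=29; μ^(2)=3; μ^(3)=-1/4; μ^(4)=-4/3; μ^(5)=-33/2; μ^(6)=-23

((0, 2, 0, 0); (1, 0, 0, 0); (1, 1, 1, 1); (0, 1, 1, 1); (0, 0, 1, 1); (0, 0, 0, 1))


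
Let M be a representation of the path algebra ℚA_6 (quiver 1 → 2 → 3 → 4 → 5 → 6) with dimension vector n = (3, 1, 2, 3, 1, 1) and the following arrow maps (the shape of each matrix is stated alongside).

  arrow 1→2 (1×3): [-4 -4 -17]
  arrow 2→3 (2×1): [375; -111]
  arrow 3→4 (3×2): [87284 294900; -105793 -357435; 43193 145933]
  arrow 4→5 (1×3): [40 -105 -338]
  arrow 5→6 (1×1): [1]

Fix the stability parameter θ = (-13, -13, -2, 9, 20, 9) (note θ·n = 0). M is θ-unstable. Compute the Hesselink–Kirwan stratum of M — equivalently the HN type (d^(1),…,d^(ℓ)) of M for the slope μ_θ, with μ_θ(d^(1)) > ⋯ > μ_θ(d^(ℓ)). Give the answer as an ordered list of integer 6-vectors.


Interval decomposition of M: I[1,1]^2, I[1,6], I[3,4], I[4,4].
HN type (ℓ=4): μ^(1)=29/2; μ^(2)=9; μ^(3)=-2; μ^(4)=-13

((0, 0, 0, 0, 1, 1); (0, 0, 0, 3, 0, 0); (0, 0, 2, 0, 0, 0); (3, 1, 0, 0, 0, 0))
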